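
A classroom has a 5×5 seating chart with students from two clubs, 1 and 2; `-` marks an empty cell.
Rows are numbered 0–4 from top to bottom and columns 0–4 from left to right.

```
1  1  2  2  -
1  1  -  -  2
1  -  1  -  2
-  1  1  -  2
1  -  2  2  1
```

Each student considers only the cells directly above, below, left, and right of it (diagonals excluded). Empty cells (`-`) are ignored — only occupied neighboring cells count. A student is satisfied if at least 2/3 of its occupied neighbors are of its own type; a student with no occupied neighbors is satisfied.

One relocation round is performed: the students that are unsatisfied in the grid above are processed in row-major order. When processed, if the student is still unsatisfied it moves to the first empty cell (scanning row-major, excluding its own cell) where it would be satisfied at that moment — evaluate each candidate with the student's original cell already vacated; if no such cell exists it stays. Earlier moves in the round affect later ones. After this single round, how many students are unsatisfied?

Initially unsatisfied (in order): (0,2), (3,4), (4,2), (4,3), (4,4).
  (0,2) → (0,4).
  (3,4) → (1,3).
  (4,2) → (2,3).
  (4,3): no empty cell satisfies it; stays.
  (4,4) → (1,2).
Resulting grid:
1 1 - 2 2
1 1 1 2 2
1 - 1 2 2
- 1 1 - -
1 - - 2 -
All satisfied now.

0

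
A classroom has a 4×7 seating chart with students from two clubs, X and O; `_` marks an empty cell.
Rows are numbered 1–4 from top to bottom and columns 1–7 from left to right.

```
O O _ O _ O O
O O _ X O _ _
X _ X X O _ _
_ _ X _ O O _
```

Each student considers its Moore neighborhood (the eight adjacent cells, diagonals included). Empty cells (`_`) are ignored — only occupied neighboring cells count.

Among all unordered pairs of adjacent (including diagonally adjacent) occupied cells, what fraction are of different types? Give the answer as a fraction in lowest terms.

1/3

Scan each occupied cell's neighbors to the right and below (and the two forward diagonals) so each pair is counted once.
Row 1: O(1,1)–O(1,2)= O(1,1)–O(2,1)= O(1,1)–O(2,2)= O(1,2)–O(2,2)= O(1,2)–O(2,1)= O(1,4)–X(2,4)≠ O(1,4)–O(2,5)= O(1,6)–O(1,7)= O(1,6)–O(2,5)=  → 1/9 unlike.
Row 2: O(2,1)–O(2,2)= O(2,1)–X(3,1)≠ O(2,2)–X(3,3)≠ O(2,2)–X(3,1)≠ X(2,4)–O(2,5)≠ X(2,4)–X(3,4)= X(2,4)–O(3,5)≠ X(2,4)–X(3,3)= O(2,5)–O(3,5)= O(2,5)–X(3,4)≠  → 6/10 unlike.
Row 3: X(3,3)–X(3,4)= X(3,3)–X(4,3)= X(3,4)–O(3,5)≠ X(3,4)–O(4,5)≠ X(3,4)–X(4,3)= O(3,5)–O(4,5)= O(3,5)–O(4,6)=  → 2/7 unlike.
Row 4: O(4,5)–O(4,6)=  → 0/1 unlike.
Total adjacent occupied pairs: 27; unlike-type pairs: 9.
9/27 reduces to 1/3.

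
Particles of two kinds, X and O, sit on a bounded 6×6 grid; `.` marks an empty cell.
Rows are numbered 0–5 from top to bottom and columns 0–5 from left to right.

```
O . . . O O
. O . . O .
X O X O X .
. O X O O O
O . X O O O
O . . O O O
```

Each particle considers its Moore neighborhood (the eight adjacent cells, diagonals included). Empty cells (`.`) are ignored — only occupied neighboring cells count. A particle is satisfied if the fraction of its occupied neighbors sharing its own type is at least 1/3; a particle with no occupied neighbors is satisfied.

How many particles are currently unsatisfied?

5

Row 0: (0,0)O 1/1 ok · (0,4)O 2/2 ok · (0,5)O 2/2 ok
Row 1: (1,1)O 2/4 ok · (1,4)O 3/4 ok
Row 2: (2,0)X 0/3 unhappy · (2,1)O 2/5 ok · (2,2)X 1/6 unhappy · (2,3)O 3/6 ok · (2,4)X 0/5 unhappy
Row 3: (3,1)O 2/6 ok · (3,2)X 2/7 unhappy · (3,3)O 4/8 ok · (3,4)O 6/7 ok · (3,5)O 3/4 ok
Row 4: (4,0)O 2/2 ok · (4,2)X 1/5 unhappy · (4,3)O 5/7 ok · (4,4)O 8/8 ok · (4,5)O 5/5 ok
Row 5: (5,0)O 1/1 ok · (5,3)O 3/4 ok · (5,4)O 5/5 ok · (5,5)O 3/3 ok
Unsatisfied: (2,0), (2,2), (2,4), (3,2), (4,2) — 5 in total.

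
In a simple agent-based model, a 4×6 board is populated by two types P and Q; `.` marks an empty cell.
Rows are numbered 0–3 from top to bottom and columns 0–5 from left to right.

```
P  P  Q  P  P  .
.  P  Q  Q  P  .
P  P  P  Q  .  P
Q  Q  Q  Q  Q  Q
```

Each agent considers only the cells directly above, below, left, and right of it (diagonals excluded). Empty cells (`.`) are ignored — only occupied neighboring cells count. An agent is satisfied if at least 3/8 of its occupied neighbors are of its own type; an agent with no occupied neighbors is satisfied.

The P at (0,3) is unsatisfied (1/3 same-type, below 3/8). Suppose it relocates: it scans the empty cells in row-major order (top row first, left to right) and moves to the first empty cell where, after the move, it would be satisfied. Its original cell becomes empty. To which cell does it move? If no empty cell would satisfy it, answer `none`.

Vacating (0,3). Empty cells in order:
  (0,5): 1/1 same-type → satisfied — stop here.

(0,5)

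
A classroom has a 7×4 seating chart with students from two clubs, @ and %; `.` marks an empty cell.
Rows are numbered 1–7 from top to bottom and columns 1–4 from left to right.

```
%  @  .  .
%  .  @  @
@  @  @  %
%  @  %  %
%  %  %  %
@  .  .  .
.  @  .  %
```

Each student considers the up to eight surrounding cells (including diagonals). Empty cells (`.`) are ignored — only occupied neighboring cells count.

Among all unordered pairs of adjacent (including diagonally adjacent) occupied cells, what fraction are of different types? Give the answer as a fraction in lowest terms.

Scan each occupied cell's neighbors to the right and below (and the two forward diagonals) so each pair is counted once.
From row 1: 2 unlike of 4 pairs (running 2/4).
From row 2: 4 unlike of 8 pairs (running 6/12).
From row 3: 6 unlike of 13 pairs (running 12/25).
From row 4: 5 unlike of 13 pairs (running 17/38).
From row 5: 2 unlike of 5 pairs (running 19/43).
From row 6: 0 unlike of 1 pairs (running 19/44).
Total adjacent occupied pairs: 44; unlike-type pairs: 19.
19/44 is already in lowest terms.

19/44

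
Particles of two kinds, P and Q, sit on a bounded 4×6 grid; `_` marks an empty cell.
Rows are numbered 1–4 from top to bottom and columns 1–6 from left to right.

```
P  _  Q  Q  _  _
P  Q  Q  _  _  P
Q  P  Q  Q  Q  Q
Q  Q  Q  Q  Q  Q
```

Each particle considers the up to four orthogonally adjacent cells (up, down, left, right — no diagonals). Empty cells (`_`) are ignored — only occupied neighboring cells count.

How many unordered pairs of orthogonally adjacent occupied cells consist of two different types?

Scan each occupied cell's neighbors to the right and below so each pair is counted once.
Row 1: P(1,1)–P(2,1)= Q(1,3)–Q(1,4)= Q(1,3)–Q(2,3)=  → 0/3 unlike.
Row 2: P(2,1)–Q(2,2)≠ P(2,1)–Q(3,1)≠ Q(2,2)–Q(2,3)= Q(2,2)–P(3,2)≠ Q(2,3)–Q(3,3)= P(2,6)–Q(3,6)≠  → 4/6 unlike.
Row 3: Q(3,1)–P(3,2)≠ Q(3,1)–Q(4,1)= P(3,2)–Q(3,3)≠ P(3,2)–Q(4,2)≠ Q(3,3)–Q(3,4)= Q(3,3)–Q(4,3)= Q(3,4)–Q(3,5)= Q(3,4)–Q(4,4)= Q(3,5)–Q(3,6)= Q(3,5)–Q(4,5)= Q(3,6)–Q(4,6)=  → 3/11 unlike.
Row 4: Q(4,1)–Q(4,2)= Q(4,2)–Q(4,3)= Q(4,3)–Q(4,4)= Q(4,4)–Q(4,5)= Q(4,5)–Q(4,6)=  → 0/5 unlike.
Total adjacent occupied pairs: 25; unlike-type pairs: 7.

7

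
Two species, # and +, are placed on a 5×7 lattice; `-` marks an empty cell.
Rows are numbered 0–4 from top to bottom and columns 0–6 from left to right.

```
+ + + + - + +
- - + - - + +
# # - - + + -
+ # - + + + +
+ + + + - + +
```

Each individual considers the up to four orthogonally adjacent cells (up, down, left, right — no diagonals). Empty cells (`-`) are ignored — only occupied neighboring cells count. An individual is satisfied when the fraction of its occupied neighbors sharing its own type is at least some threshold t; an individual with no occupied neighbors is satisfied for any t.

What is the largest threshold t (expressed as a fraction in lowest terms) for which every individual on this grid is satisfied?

Row 0: (0,0)+ 1/1 · (0,1)+ 2/2 · (0,2)+ 3/3 · (0,3)+ 1/1 · (0,5)+ 2/2 · (0,6)+ 2/2
Row 1: (1,2)+ 1/1 · (1,5)+ 3/3 · (1,6)+ 2/2
Row 2: (2,0)# 1/2 · (2,1)# 2/2 · (2,4)+ 2/2 · (2,5)+ 3/3
Row 3: (3,0)+ 1/3 · (3,1)# 1/3 · (3,3)+ 2/2 · (3,4)+ 3/3 · (3,5)+ 4/4 · (3,6)+ 2/2
Row 4: (4,0)+ 2/2 · (4,1)+ 2/3 · (4,2)+ 2/2 · (4,3)+ 2/2 · (4,5)+ 2/2 · (4,6)+ 2/2
The smallest same-type fraction is 1/3 at (3,0), which reduces to 1/3. Any threshold above that leaves this individual unsatisfied.

1/3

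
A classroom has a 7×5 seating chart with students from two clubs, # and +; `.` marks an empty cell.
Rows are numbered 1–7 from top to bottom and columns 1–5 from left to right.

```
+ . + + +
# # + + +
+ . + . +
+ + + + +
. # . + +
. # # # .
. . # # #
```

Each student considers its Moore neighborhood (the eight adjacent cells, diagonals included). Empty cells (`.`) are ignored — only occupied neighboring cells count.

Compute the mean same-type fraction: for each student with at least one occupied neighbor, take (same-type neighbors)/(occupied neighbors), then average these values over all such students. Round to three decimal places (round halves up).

0.768

Row 1: (1,1)+ 0/2 · (1,3)+ 3/4 · (1,4)+ 5/5 · (1,5)+ 3/3
Row 2: (2,1)# 1/3 · (2,2)# 1/6 · (2,3)+ 4/5 · (2,4)+ 7/7 · (2,5)+ 4/4
Row 3: (3,1)+ 2/4 · (3,3)+ 5/6 · (3,5)+ 4/4
Row 4: (4,1)+ 2/3 · (4,2)+ 4/5 · (4,3)+ 4/5 · (4,4)+ 6/6 · (4,5)+ 4/4
Row 5: (5,2)# 2/5 · (5,4)+ 4/6 · (5,5)+ 3/4
Row 6: (6,2)# 3/3 · (6,3)# 5/6 · (6,4)# 4/6
Row 7: (7,3)# 4/4 · (7,4)# 4/4 · (7,5)# 2/2
Sum over 26 students: 0/2 + 3/4 + 5/5 + 3/3 + 1/3 + 1/6 + 4/5 + 7/7 + 4/4 + 2/4 + 5/6 + 4/4 + 2/3 + 4/5 + 4/5 + 6/6 + 4/4 + 2/5 + 4/6 + 3/4 + 3/3 + 5/6 + 4/6 + 4/4 + 4/4 + 2/2 = 599/30; mean = 599/30 ÷ 26 = 599/780 = 0.767948… → 0.768.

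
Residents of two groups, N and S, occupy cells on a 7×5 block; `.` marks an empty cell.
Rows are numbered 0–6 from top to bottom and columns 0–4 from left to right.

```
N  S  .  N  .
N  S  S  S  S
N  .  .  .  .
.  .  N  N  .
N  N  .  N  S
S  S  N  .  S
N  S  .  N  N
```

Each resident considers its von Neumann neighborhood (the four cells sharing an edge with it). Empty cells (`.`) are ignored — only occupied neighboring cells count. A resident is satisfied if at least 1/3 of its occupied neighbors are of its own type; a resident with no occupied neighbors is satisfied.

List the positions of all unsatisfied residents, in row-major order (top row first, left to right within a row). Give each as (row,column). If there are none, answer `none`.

(0,3), (5,2), (6,0)

Row 0: (0,0)N 1/2 satisfied · (0,1)S 1/2 satisfied · (0,3)N 0/1 not
Row 1: (1,0)N 2/3 satisfied · (1,1)S 2/3 satisfied · (1,2)S 2/2 satisfied · (1,3)S 2/3 satisfied · (1,4)S 1/1 satisfied
Row 2: (2,0)N 1/1 satisfied
Row 3: (3,2)N 1/1 satisfied · (3,3)N 2/2 satisfied
Row 4: (4,0)N 1/2 satisfied · (4,1)N 1/2 satisfied · (4,3)N 1/2 satisfied · (4,4)S 1/2 satisfied
Row 5: (5,0)S 1/3 satisfied · (5,1)S 2/4 satisfied · (5,2)N 0/1 not · (5,4)S 1/2 satisfied
Row 6: (6,0)N 0/2 not · (6,1)S 1/2 satisfied · (6,3)N 1/1 satisfied · (6,4)N 1/2 satisfied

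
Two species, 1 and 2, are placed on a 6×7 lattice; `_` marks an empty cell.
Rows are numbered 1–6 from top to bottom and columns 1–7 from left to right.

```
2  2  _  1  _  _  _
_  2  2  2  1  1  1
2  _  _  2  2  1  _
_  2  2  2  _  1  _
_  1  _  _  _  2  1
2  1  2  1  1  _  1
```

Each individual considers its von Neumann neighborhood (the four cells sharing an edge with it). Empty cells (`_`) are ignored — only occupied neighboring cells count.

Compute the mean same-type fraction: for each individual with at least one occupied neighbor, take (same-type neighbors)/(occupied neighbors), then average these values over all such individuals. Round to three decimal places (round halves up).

Row 1: (1,1)2 1/1 · (1,2)2 2/2 · (1,4)1 0/1
Row 2: (2,2)2 2/2 · (2,3)2 2/2 · (2,4)2 2/4 · (2,5)1 1/3 · (2,6)1 3/3 · (2,7)1 1/1
Row 3: (3,1)2 — no occupied neighbors · (3,4)2 3/3 · (3,5)2 1/3 · (3,6)1 2/3
Row 4: (4,2)2 1/2 · (4,3)2 2/2 · (4,4)2 2/2 · (4,6)1 1/2
Row 5: (5,2)1 1/2 · (5,6)2 0/2 · (5,7)1 1/2
Row 6: (6,1)2 0/1 · (6,2)1 1/3 · (6,3)2 0/2 · (6,4)1 1/2 · (6,5)1 1/1 · (6,7)1 1/1
Sum over 25 individuals: 1/1 + 2/2 + 0/1 + 2/2 + 2/2 + 2/4 + 1/3 + 3/3 + 1/1 + 3/3 + 1/3 + 2/3 + 1/2 + 2/2 + 2/2 + 1/2 + 1/2 + 0/2 + 1/2 + 0/1 + 1/3 + 0/2 + 1/2 + 1/1 + 1/1 = 47/3; mean = 47/3 ÷ 25 = 47/75 = 0.626666… → 0.627.

0.627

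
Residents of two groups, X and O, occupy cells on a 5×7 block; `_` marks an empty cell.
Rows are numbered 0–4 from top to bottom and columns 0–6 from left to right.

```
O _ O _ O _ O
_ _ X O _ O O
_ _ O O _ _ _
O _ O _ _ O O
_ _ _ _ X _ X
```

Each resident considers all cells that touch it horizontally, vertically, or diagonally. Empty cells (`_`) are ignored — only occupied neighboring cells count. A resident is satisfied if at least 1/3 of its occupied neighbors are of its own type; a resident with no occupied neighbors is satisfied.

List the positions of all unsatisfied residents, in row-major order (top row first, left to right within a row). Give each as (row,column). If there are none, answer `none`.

(1,2), (4,4), (4,6)

(0,0)O 0/0 ✓
(0,2)O 1/2 ✓
(0,4)O 2/2 ✓
(0,6)O 2/2 ✓
(1,2)X 0/4 ✗
(1,3)O 4/5 ✓
(1,5)O 3/3 ✓
(1,6)O 2/2 ✓
(2,2)O 3/4 ✓
(2,3)O 3/4 ✓
(3,0)O 0/0 ✓
(3,2)O 2/2 ✓
(3,5)O 1/3 ✓
(3,6)O 1/2 ✓
(4,4)X 0/1 ✗
(4,6)X 0/2 ✗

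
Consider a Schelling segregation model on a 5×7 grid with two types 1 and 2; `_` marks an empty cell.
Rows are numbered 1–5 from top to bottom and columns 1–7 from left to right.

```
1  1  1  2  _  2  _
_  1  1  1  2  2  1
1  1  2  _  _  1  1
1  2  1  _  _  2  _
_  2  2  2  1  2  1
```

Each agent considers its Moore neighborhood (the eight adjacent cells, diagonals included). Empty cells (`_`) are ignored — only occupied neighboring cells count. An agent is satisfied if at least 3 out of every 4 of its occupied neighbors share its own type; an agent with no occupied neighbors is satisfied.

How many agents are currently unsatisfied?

Row 1: (1,1)1 2/2 ✓ · (1,2)1 4/4 ✓ · (1,3)1 4/5 ✓ · (1,4)2 1/4 ✗ · (1,6)2 2/3 ✗
Row 2: (2,2)1 6/7 ✓ · (2,3)1 5/7 ✗ · (2,4)1 2/5 ✗ · (2,5)2 3/5 ✗ · (2,6)2 2/5 ✗ · (2,7)1 2/4 ✗
Row 3: (3,1)1 3/4 ✓ · (3,2)1 5/7 ✗ · (3,3)2 1/6 ✗ · (3,6)1 2/5 ✗ · (3,7)1 2/4 ✗
Row 4: (4,1)1 2/4 ✗ · (4,2)2 3/7 ✗ · (4,3)1 1/6 ✗ · (4,6)2 1/5 ✗
Row 5: (5,2)2 2/4 ✗ · (5,3)2 3/4 ✓ · (5,4)2 1/3 ✗ · (5,5)1 0/3 ✗ · (5,6)2 1/3 ✗ · (5,7)1 0/2 ✗
Unsatisfied: (1,4), (1,6), (2,3), (2,4), (2,5), (2,6), (2,7), (3,2), (3,3), (3,6), (3,7), (4,1), (4,2), (4,3), (4,6), (5,2), (5,4), (5,5), (5,6), (5,7) — 20 in total.

20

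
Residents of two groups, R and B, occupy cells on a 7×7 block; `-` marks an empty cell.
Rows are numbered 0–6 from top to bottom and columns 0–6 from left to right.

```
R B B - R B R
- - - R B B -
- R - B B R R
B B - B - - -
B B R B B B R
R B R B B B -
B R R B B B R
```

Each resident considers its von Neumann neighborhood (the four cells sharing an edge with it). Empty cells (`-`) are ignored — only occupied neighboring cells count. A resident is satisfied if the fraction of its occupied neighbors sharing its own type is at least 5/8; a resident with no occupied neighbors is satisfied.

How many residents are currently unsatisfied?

Row 0: (0,0)R 0/1 unhappy · (0,1)B 1/2 unhappy · (0,2)B 1/1 ok · (0,4)R 0/2 unhappy · (0,5)B 1/3 unhappy · (0,6)R 0/1 unhappy
Row 1: (1,3)R 0/2 unhappy · (1,4)B 2/4 unhappy · (1,5)B 2/3 ok
Row 2: (2,1)R 0/1 unhappy · (2,3)B 2/3 ok · (2,4)B 2/3 ok · (2,5)R 1/3 unhappy · (2,6)R 1/1 ok
Row 3: (3,0)B 2/2 ok · (3,1)B 2/3 ok · (3,3)B 2/2 ok
Row 4: (4,0)B 2/3 ok · (4,1)B 3/4 ok · (4,2)R 1/3 unhappy · (4,3)B 3/4 ok · (4,4)B 3/3 ok · (4,5)B 2/3 ok · (4,6)R 0/1 unhappy
Row 5: (5,0)R 0/3 unhappy · (5,1)B 1/4 unhappy · (5,2)R 2/4 unhappy · (5,3)B 3/4 ok · (5,4)B 4/4 ok · (5,5)B 3/3 ok
Row 6: (6,0)B 0/2 unhappy · (6,1)R 1/3 unhappy · (6,2)R 2/3 ok · (6,3)B 2/3 ok · (6,4)B 3/3 ok · (6,5)B 2/3 ok · (6,6)R 0/1 unhappy
Unsatisfied: (0,0), (0,1), (0,4), (0,5), (0,6), (1,3), (1,4), (2,1), (2,5), (4,2), (4,6), (5,0), (5,1), (5,2), (6,0), (6,1), (6,6) — 17 in total.

17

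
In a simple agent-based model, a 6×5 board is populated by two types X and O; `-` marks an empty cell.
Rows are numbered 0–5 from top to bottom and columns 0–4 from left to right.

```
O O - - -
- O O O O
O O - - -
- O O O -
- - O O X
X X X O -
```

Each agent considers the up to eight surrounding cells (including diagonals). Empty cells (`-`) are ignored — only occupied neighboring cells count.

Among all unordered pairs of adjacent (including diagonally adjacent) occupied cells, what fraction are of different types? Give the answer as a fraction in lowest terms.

Scan each occupied cell's neighbors to the right and below (and the two forward diagonals) so each pair is counted once.
Row 0: O(0,0)–O(0,1)= O(0,0)–O(1,1)= O(0,1)–O(1,1)= O(0,1)–O(1,2)=  → 0/4 unlike.
Row 1: O(1,1)–O(1,2)= O(1,1)–O(2,1)= O(1,1)–O(2,0)= O(1,2)–O(1,3)= O(1,2)–O(2,1)= O(1,3)–O(1,4)=  → 0/6 unlike.
Row 2: O(2,0)–O(2,1)= O(2,0)–O(3,1)= O(2,1)–O(3,1)= O(2,1)–O(3,2)=  → 0/4 unlike.
Row 3: O(3,1)–O(3,2)= O(3,1)–O(4,2)= O(3,2)–O(3,3)= O(3,2)–O(4,2)= O(3,2)–O(4,3)= O(3,3)–O(4,3)= O(3,3)–X(4,4)≠ O(3,3)–O(4,2)=  → 1/8 unlike.
Row 4: O(4,2)–O(4,3)= O(4,2)–X(5,2)≠ O(4,2)–O(5,3)= O(4,2)–X(5,1)≠ O(4,3)–X(4,4)≠ O(4,3)–O(5,3)= O(4,3)–X(5,2)≠ X(4,4)–O(5,3)≠  → 5/8 unlike.
Row 5: X(5,0)–X(5,1)= X(5,1)–X(5,2)= X(5,2)–O(5,3)≠  → 1/3 unlike.
Total adjacent occupied pairs: 33; unlike-type pairs: 7.
7/33 is already in lowest terms.

7/33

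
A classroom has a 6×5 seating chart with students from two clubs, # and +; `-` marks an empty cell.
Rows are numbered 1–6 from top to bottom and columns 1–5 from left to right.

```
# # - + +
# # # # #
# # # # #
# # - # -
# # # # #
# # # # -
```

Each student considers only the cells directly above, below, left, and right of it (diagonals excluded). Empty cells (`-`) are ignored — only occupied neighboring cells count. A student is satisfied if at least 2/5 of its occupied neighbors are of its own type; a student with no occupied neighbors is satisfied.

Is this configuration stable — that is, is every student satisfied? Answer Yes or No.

Yes

(1,1)# 2/2 satisfied
(1,2)# 2/2 satisfied
(1,4)+ 1/2 satisfied
(1,5)+ 1/2 satisfied
(2,1)# 3/3 satisfied
(2,2)# 4/4 satisfied
(2,3)# 3/3 satisfied
(2,4)# 3/4 satisfied
(2,5)# 2/3 satisfied
(3,1)# 3/3 satisfied
(3,2)# 4/4 satisfied
(3,3)# 3/3 satisfied
(3,4)# 4/4 satisfied
(3,5)# 2/2 satisfied
(4,1)# 3/3 satisfied
(4,2)# 3/3 satisfied
(4,4)# 2/2 satisfied
(5,1)# 3/3 satisfied
(5,2)# 4/4 satisfied
(5,3)# 3/3 satisfied
(5,4)# 4/4 satisfied
(5,5)# 1/1 satisfied
(6,1)# 2/2 satisfied
(6,2)# 3/3 satisfied
(6,3)# 3/3 satisfied
(6,4)# 2/2 satisfied
All meet the threshold, so the configuration is stable.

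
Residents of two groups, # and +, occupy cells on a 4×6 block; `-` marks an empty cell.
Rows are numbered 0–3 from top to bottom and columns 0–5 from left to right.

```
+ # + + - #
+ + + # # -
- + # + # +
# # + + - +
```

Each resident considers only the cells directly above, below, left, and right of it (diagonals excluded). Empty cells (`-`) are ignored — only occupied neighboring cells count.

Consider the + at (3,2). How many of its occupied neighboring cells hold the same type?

Occupied neighbors of (3,2): (2,2)=#, (3,1)=#, (3,3)=+.
Same type (+): 1 of 3.

1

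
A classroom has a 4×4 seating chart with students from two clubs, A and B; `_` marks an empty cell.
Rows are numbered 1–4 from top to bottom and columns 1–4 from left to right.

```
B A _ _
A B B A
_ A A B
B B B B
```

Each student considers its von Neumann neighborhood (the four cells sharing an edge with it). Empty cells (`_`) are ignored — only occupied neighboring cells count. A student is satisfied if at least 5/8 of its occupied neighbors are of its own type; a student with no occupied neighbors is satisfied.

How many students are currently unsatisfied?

9

(1,1)B 0/2 not
(1,2)A 0/2 not
(2,1)A 0/2 not
(2,2)B 1/4 not
(2,3)B 1/3 not
(2,4)A 0/2 not
(3,2)A 1/3 not
(3,3)A 1/4 not
(3,4)B 1/3 not
(4,1)B 1/1 satisfied
(4,2)B 2/3 satisfied
(4,3)B 2/3 satisfied
(4,4)B 2/2 satisfied
Unsatisfied: (1,1), (1,2), (2,1), (2,2), (2,3), (2,4), (3,2), (3,3), (3,4) — 9 in total.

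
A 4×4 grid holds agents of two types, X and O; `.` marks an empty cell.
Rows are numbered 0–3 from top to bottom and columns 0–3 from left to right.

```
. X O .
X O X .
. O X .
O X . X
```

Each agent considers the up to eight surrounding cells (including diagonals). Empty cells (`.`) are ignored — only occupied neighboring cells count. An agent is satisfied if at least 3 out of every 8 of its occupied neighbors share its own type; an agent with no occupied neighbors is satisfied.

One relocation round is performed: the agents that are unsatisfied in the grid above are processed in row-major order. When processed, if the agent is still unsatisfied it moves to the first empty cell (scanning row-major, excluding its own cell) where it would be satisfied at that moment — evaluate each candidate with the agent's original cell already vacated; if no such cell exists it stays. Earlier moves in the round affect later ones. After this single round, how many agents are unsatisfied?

0

Initially unsatisfied (in order): (0,2), (1,0), (1,1), (2,1), (3,1).
  (0,2) → (2,0).
  (1,0) → (0,0).
  (1,1) → (1,0).
  (2,1): now satisfied by earlier moves; stays.
  (3,1) → (0,2).
Resulting grid:
X X X .
O . X .
O O X .
O . . X
All satisfied now.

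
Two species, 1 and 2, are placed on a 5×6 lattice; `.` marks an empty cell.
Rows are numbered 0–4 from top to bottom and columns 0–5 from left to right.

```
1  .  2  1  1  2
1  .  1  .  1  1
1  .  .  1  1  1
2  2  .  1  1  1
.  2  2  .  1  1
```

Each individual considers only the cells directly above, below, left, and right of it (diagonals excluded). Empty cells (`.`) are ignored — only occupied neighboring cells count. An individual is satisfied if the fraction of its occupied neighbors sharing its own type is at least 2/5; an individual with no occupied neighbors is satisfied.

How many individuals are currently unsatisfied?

3

(0,0)1 1/1 ✓
(0,2)2 0/2 ✗
(0,3)1 1/2 ✓
(0,4)1 2/3 ✓
(0,5)2 0/2 ✗
(1,0)1 2/2 ✓
(1,2)1 0/1 ✗
(1,4)1 3/3 ✓
(1,5)1 2/3 ✓
(2,0)1 1/2 ✓
(2,3)1 2/2 ✓
(2,4)1 4/4 ✓
(2,5)1 3/3 ✓
(3,0)2 1/2 ✓
(3,1)2 2/2 ✓
(3,3)1 2/2 ✓
(3,4)1 4/4 ✓
(3,5)1 3/3 ✓
(4,1)2 2/2 ✓
(4,2)2 1/1 ✓
(4,4)1 2/2 ✓
(4,5)1 2/2 ✓
Unsatisfied: (0,2), (0,5), (1,2) — 3 in total.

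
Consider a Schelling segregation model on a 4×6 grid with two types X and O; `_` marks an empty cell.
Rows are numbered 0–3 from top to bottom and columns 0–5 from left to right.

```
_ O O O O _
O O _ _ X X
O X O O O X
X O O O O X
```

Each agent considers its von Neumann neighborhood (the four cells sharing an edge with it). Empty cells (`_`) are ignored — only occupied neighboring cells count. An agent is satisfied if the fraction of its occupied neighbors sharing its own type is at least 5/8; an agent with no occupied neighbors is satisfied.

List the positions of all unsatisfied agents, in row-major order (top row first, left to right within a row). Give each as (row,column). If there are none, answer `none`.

(0,4), (1,4), (2,0), (2,1), (2,4), (3,0), (3,1), (3,5)

(0,1)O 2/2 ok
(0,2)O 2/2 ok
(0,3)O 2/2 ok
(0,4)O 1/2 unhappy
(1,0)O 2/2 ok
(1,1)O 2/3 ok
(1,4)X 1/3 unhappy
(1,5)X 2/2 ok
(2,0)O 1/3 unhappy
(2,1)X 0/4 unhappy
(2,2)O 2/3 ok
(2,3)O 3/3 ok
(2,4)O 2/4 unhappy
(2,5)X 2/3 ok
(3,0)X 0/2 unhappy
(3,1)O 1/3 unhappy
(3,2)O 3/3 ok
(3,3)O 3/3 ok
(3,4)O 2/3 ok
(3,5)X 1/2 unhappy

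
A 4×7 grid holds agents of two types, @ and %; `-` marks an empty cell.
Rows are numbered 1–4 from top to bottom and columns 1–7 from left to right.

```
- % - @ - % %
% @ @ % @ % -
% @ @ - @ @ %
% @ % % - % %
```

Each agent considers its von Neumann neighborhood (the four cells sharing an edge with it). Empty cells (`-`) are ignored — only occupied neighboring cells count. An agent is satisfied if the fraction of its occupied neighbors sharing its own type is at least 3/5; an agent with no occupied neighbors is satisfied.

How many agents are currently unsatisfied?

13

(1,2)% 0/1 unhappy
(1,4)@ 0/1 unhappy
(1,6)% 2/2 ok
(1,7)% 1/1 ok
(2,1)% 1/2 unhappy
(2,2)@ 2/4 unhappy
(2,3)@ 2/3 ok
(2,4)% 0/3 unhappy
(2,5)@ 1/3 unhappy
(2,6)% 1/3 unhappy
(3,1)% 2/3 ok
(3,2)@ 3/4 ok
(3,3)@ 2/3 ok
(3,5)@ 2/2 ok
(3,6)@ 1/4 unhappy
(3,7)% 1/2 unhappy
(4,1)% 1/2 unhappy
(4,2)@ 1/3 unhappy
(4,3)% 1/3 unhappy
(4,4)% 1/1 ok
(4,6)% 1/2 unhappy
(4,7)% 2/2 ok
Unsatisfied: (1,2), (1,4), (2,1), (2,2), (2,4), (2,5), (2,6), (3,6), (3,7), (4,1), (4,2), (4,3), (4,6) — 13 in total.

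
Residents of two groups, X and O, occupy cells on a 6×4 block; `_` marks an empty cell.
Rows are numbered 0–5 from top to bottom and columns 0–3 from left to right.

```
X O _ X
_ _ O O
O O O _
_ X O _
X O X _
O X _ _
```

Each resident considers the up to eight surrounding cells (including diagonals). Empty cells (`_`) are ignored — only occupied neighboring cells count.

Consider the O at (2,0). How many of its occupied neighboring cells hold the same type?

Occupied neighbors of (2,0): (2,1)=O, (3,1)=X.
Same type (O): 1 of 2.

1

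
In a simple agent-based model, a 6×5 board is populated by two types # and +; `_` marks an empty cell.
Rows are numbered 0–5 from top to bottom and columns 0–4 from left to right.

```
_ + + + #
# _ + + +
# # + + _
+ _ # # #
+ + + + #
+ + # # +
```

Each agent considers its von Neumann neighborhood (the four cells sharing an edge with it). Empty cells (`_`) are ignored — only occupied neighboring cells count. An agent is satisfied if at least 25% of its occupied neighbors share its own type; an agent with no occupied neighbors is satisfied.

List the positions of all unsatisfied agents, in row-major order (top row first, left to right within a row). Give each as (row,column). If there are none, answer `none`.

Row 0: (0,1)+ 1/1 ok · (0,2)+ 3/3 ok · (0,3)+ 2/3 ok · (0,4)# 0/2 unhappy
Row 1: (1,0)# 1/1 ok · (1,2)+ 3/3 ok · (1,3)+ 4/4 ok · (1,4)+ 1/2 ok
Row 2: (2,0)# 2/3 ok · (2,1)# 1/2 ok · (2,2)+ 2/4 ok · (2,3)+ 2/3 ok
Row 3: (3,0)+ 1/2 ok · (3,2)# 1/3 ok · (3,3)# 2/4 ok · (3,4)# 2/2 ok
Row 4: (4,0)+ 3/3 ok · (4,1)+ 3/3 ok · (4,2)+ 2/4 ok · (4,3)+ 1/4 ok · (4,4)# 1/3 ok
Row 5: (5,0)+ 2/2 ok · (5,1)+ 2/3 ok · (5,2)# 1/3 ok · (5,3)# 1/3 ok · (5,4)+ 0/2 unhappy

(0,4), (5,4)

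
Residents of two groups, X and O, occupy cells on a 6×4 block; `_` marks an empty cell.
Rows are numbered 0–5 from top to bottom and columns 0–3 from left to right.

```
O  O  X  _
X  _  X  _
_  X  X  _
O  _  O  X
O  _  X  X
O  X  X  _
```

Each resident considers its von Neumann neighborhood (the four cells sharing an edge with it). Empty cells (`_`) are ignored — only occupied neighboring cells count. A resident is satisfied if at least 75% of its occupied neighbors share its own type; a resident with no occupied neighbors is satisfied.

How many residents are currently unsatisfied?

10

(0,0)O 1/2 unhappy
(0,1)O 1/2 unhappy
(0,2)X 1/2 unhappy
(1,0)X 0/1 unhappy
(1,2)X 2/2 ok
(2,1)X 1/1 ok
(2,2)X 2/3 unhappy
(3,0)O 1/1 ok
(3,2)O 0/3 unhappy
(3,3)X 1/2 unhappy
(4,0)O 2/2 ok
(4,2)X 2/3 unhappy
(4,3)X 2/2 ok
(5,0)O 1/2 unhappy
(5,1)X 1/2 unhappy
(5,2)X 2/2 ok
Unsatisfied: (0,0), (0,1), (0,2), (1,0), (2,2), (3,2), (3,3), (4,2), (5,0), (5,1) — 10 in total.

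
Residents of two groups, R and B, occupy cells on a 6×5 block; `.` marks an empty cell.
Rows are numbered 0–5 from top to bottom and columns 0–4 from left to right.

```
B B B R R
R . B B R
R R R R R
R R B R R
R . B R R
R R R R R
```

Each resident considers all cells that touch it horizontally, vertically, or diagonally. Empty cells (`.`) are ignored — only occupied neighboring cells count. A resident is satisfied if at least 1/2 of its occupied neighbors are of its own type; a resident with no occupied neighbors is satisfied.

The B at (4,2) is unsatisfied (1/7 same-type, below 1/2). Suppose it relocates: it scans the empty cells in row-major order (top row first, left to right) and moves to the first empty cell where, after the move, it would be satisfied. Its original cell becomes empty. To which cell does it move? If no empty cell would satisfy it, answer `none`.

(1,1)

Vacating (4,2). Empty cells in order:
  (1,1): 4/8 same-type → satisfied — stop here.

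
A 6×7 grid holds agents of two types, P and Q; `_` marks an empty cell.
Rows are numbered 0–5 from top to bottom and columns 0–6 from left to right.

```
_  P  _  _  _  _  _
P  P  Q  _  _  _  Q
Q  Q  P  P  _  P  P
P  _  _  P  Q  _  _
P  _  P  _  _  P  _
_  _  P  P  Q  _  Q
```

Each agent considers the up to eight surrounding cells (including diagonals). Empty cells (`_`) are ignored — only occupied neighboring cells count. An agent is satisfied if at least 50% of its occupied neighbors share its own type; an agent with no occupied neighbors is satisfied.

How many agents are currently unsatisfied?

10

(0,1)P 2/3 satisfied
(1,0)P 2/4 satisfied
(1,1)P 3/6 satisfied
(1,2)Q 1/5 not
(1,6)Q 0/2 not
(2,0)Q 1/4 not
(2,1)Q 2/6 not
(2,2)P 3/5 satisfied
(2,3)P 2/4 satisfied
(2,5)P 1/3 not
(2,6)P 1/2 satisfied
(3,0)P 1/3 not
(3,3)P 3/4 satisfied
(3,4)Q 0/4 not
(4,0)P 1/1 satisfied
(4,2)P 3/3 satisfied
(4,5)P 0/3 not
(5,2)P 2/2 satisfied
(5,3)P 2/3 satisfied
(5,4)Q 0/2 not
(5,6)Q 0/1 not
Unsatisfied: (1,2), (1,6), (2,0), (2,1), (2,5), (3,0), (3,4), (4,5), (5,4), (5,6) — 10 in total.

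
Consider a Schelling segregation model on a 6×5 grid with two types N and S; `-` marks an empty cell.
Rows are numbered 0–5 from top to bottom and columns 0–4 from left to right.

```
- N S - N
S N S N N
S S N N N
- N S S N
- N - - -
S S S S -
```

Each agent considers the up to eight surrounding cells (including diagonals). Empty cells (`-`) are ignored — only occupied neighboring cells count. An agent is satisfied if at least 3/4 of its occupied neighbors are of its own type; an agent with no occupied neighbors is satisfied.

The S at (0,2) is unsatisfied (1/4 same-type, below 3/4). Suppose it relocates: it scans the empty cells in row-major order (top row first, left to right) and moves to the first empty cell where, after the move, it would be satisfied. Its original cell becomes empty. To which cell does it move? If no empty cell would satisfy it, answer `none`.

(4,3)

Vacating (0,2). Empty cells in order:
  (0,0): 1/3 same-type → still unsatisfied.
  (0,3): 1/4 same-type → still unsatisfied.
  (3,0): 2/4 same-type → still unsatisfied.
  (4,0): 2/4 same-type → still unsatisfied.
  (4,2): 5/7 same-type → still unsatisfied.
  (4,3): 4/5 same-type → satisfied — stop here.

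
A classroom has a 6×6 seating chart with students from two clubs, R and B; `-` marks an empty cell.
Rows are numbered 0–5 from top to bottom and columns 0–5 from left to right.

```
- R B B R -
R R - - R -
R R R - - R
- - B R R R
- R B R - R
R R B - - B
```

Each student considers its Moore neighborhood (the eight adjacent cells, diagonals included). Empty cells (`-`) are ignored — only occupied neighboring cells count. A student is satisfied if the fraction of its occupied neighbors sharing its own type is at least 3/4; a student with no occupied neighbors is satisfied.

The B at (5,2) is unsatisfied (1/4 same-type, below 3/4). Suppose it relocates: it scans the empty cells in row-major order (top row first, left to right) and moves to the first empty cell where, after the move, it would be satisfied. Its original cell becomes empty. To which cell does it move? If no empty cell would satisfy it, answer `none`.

none

Vacating (5,2). Empty cells in order:
  (0,0): 0/3 same-type → still unsatisfied.
  (0,5): 0/2 same-type → still unsatisfied.
  (1,2): 2/6 same-type → still unsatisfied.
  (1,3): 2/5 same-type → still unsatisfied.
  (1,5): 0/3 same-type → still unsatisfied.
  (2,3): 1/5 same-type → still unsatisfied.
  (2,4): 0/5 same-type → still unsatisfied.
  (3,0): 0/3 same-type → still unsatisfied.
  (3,1): 2/6 same-type → still unsatisfied.
  (4,0): 0/3 same-type → still unsatisfied.
  (4,4): 1/6 same-type → still unsatisfied.
  (5,3): 1/2 same-type → still unsatisfied.
  (5,4): 1/3 same-type → still unsatisfied.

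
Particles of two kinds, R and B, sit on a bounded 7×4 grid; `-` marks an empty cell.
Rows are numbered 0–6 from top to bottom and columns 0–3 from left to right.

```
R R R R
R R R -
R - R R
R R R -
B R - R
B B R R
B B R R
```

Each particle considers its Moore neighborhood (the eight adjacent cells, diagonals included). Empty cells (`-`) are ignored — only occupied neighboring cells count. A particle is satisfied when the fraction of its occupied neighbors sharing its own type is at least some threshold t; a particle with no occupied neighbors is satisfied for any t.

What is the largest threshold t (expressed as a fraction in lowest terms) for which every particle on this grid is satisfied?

Row 0: (0,0)R 3/3 · (0,1)R 5/5 · (0,2)R 4/4 · (0,3)R 2/2
Row 1: (1,0)R 4/4 · (1,1)R 7/7 · (1,2)R 6/6
Row 2: (2,0)R 4/4 · (2,2)R 5/5 · (2,3)R 3/3
Row 3: (3,0)R 3/4 · (3,1)R 5/6 · (3,2)R 5/5
Row 4: (4,0)B 2/5 · (4,1)R 4/7 · (4,3)R 3/3
Row 5: (5,0)B 4/5 · (5,1)B 4/7 · (5,2)R 5/7 · (5,3)R 4/4
Row 6: (6,0)B 3/3 · (6,1)B 3/5 · (6,2)R 3/5 · (6,3)R 3/3
The smallest same-type fraction is 2/5 at (4,0), which reduces to 2/5. Any threshold above that leaves this particle unsatisfied.

2/5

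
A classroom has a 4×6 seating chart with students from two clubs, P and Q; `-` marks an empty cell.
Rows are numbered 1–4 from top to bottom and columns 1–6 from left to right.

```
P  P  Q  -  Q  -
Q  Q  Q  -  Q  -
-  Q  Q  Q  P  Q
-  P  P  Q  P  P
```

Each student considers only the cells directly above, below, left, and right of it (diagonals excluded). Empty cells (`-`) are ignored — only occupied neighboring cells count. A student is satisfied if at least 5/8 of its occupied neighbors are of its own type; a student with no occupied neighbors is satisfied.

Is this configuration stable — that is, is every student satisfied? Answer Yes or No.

No

Row 1: (1,1)P 1/2 not · (1,2)P 1/3 not · (1,3)Q 1/2 not · (1,5)Q 1/1 satisfied
Row 2: (2,1)Q 1/2 not · (2,2)Q 3/4 satisfied · (2,3)Q 3/3 satisfied · (2,5)Q 1/2 not
Row 3: (3,2)Q 2/3 satisfied · (3,3)Q 3/4 satisfied · (3,4)Q 2/3 satisfied · (3,5)P 1/4 not · (3,6)Q 0/2 not
Row 4: (4,2)P 1/2 not · (4,3)P 1/3 not · (4,4)Q 1/3 not · (4,5)P 2/3 satisfied · (4,6)P 1/2 not
For instance (1,1) has only 1/2 same-type neighbors, below 5/8.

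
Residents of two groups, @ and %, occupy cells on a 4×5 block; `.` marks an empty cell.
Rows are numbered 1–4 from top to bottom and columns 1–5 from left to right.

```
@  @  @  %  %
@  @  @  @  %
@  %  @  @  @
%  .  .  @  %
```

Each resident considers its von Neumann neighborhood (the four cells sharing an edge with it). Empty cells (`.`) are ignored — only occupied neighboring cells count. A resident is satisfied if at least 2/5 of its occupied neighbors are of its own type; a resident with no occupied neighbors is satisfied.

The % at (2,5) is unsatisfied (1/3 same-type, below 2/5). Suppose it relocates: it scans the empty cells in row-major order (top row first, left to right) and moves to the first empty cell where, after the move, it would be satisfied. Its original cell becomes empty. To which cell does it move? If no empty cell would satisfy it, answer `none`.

(4,2)

Vacating (2,5). Empty cells in order:
  (4,2): 2/2 same-type → satisfied — stop here.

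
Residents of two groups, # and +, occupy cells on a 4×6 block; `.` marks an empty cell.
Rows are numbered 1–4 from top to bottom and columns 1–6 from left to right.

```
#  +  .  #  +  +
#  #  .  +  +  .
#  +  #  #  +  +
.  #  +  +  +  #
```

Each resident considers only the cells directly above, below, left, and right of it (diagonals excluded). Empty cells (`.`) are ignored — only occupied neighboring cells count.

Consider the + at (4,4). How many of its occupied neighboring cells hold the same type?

Occupied neighbors of (4,4): (3,4)=#, (4,3)=+, (4,5)=+.
Same type (+): 2 of 3.

2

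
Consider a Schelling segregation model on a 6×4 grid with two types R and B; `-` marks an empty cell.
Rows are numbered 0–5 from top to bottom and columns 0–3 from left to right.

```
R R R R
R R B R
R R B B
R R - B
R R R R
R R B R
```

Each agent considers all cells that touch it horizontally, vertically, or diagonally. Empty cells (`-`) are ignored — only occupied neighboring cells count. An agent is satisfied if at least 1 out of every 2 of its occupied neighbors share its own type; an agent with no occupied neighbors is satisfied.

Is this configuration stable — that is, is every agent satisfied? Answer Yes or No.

No

(0,0)R 3/3 ok
(0,1)R 4/5 ok
(0,2)R 4/5 ok
(0,3)R 2/3 ok
(1,0)R 5/5 ok
(1,1)R 6/8 ok
(1,2)B 2/8 unhappy
(1,3)R 2/5 unhappy
(2,0)R 5/5 ok
(2,1)R 5/7 ok
(2,2)B 3/7 unhappy
(2,3)B 3/4 ok
(3,0)R 5/5 ok
(3,1)R 6/7 ok
(3,3)B 2/4 ok
(4,0)R 5/5 ok
(4,1)R 6/7 ok
(4,2)R 5/7 ok
(4,3)R 2/4 ok
(5,0)R 3/3 ok
(5,1)R 4/5 ok
(5,2)B 0/5 unhappy
(5,3)R 2/3 ok
For instance (1,2) has only 2/8 same-type neighbors, below 1/2.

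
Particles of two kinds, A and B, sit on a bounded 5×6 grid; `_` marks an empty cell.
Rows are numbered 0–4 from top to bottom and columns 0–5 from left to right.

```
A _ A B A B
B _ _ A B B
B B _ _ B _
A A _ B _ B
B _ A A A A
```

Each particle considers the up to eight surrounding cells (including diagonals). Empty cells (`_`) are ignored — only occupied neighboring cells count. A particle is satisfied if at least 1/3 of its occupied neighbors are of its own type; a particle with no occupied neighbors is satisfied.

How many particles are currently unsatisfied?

Row 0: (0,0)A 0/1 ✗ · (0,2)A 1/2 ✓ · (0,3)B 1/4 ✗ · (0,4)A 1/5 ✗ · (0,5)B 2/3 ✓
Row 1: (1,0)B 2/3 ✓ · (1,3)A 2/5 ✓ · (1,4)B 4/6 ✓ · (1,5)B 3/4 ✓
Row 2: (2,0)B 2/4 ✓ · (2,1)B 2/4 ✓ · (2,4)B 4/5 ✓
Row 3: (3,0)A 1/4 ✗ · (3,1)A 2/5 ✓ · (3,3)B 1/4 ✗ · (3,5)B 1/3 ✓
Row 4: (4,0)B 0/2 ✗ · (4,2)A 2/3 ✓ · (4,3)A 2/3 ✓ · (4,4)A 2/4 ✓ · (4,5)A 1/2 ✓
Unsatisfied: (0,0), (0,3), (0,4), (3,0), (3,3), (4,0) — 6 in total.

6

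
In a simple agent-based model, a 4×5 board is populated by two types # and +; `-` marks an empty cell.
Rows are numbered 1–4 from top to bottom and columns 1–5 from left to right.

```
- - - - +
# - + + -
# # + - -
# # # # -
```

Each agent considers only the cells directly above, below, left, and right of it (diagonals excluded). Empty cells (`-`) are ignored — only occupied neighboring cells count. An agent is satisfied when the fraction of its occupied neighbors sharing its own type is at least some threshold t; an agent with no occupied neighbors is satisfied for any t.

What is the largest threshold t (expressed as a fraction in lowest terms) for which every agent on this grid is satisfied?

1/3

Row 1: (1,5)+ — no occupied neighbors
Row 2: (2,1)# 1/1 · (2,3)+ 2/2 · (2,4)+ 1/1
Row 3: (3,1)# 3/3 · (3,2)# 2/3 · (3,3)+ 1/3
Row 4: (4,1)# 2/2 · (4,2)# 3/3 · (4,3)# 2/3 · (4,4)# 1/1
The smallest same-type fraction is 1/3 at (3,3), which reduces to 1/3. Any threshold above that leaves this agent unsatisfied.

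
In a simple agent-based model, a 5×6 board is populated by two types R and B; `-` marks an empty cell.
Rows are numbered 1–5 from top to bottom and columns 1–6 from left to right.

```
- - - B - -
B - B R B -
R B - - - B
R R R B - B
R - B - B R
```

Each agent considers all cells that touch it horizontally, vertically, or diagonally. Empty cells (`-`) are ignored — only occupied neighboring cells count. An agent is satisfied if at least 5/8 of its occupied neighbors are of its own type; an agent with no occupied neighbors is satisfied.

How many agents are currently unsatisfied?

7

Row 1: (1,4)B 2/3 ✓
Row 2: (2,1)B 1/2 ✗ · (2,3)B 2/3 ✓ · (2,4)R 0/3 ✗ · (2,5)B 2/3 ✓
Row 3: (3,1)R 2/4 ✗ · (3,2)B 2/6 ✗ · (3,6)B 2/2 ✓
Row 4: (4,1)R 3/4 ✓ · (4,2)R 4/6 ✓ · (4,3)R 1/4 ✗ · (4,4)B 2/3 ✓ · (4,6)B 2/3 ✓
Row 5: (5,1)R 2/2 ✓ · (5,3)B 1/3 ✗ · (5,5)B 2/3 ✓ · (5,6)R 0/2 ✗
Unsatisfied: (2,1), (2,4), (3,1), (3,2), (4,3), (5,3), (5,6) — 7 in total.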